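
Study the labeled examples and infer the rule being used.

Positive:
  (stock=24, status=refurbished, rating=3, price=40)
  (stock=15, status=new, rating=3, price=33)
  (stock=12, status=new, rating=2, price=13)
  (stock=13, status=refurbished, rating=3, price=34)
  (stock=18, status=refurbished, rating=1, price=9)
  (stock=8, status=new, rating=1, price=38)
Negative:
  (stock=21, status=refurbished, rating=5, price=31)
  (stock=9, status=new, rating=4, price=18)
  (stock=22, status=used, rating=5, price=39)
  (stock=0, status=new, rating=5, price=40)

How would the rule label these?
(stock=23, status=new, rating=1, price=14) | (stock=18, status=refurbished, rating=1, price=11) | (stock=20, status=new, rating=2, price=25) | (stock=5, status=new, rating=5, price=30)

The distinguishing property — rating ≤ 3 — holds for all the 'Positive' cases and none of the 'Negative' cases.
(stock=23, status=new, rating=1, price=14): rating = 1 — has this property, so Positive.
(stock=18, status=refurbished, rating=1, price=11): rating = 1 — has this property, so Positive.
(stock=20, status=new, rating=2, price=25): rating = 2 — has this property, so Positive.
(stock=5, status=new, rating=5, price=30): rating = 5 — does not fit, so Negative.

Positive, Positive, Positive, Negative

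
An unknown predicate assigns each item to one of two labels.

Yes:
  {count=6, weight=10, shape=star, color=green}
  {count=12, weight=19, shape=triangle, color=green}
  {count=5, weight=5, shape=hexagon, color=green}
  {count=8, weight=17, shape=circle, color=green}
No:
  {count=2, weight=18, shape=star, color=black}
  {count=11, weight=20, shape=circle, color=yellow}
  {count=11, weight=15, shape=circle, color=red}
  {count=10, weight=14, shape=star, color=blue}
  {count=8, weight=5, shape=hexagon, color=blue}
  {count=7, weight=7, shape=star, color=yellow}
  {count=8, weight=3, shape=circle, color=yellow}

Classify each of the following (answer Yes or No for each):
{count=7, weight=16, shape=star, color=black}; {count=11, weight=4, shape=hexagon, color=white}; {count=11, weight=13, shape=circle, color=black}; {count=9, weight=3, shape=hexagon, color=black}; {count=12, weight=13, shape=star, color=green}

Rule: color is green. This holds for each 'Yes' example and fails for each 'No' one.
{count=7, weight=16, shape=star, color=black} → color is black → No.
{count=11, weight=4, shape=hexagon, color=white} → color is white → No.
{count=11, weight=13, shape=circle, color=black} → color is black → No.
{count=9, weight=3, shape=hexagon, color=black} → color is black → No.
{count=12, weight=13, shape=star, color=green} → color is green → Yes.

No, No, No, No, Yes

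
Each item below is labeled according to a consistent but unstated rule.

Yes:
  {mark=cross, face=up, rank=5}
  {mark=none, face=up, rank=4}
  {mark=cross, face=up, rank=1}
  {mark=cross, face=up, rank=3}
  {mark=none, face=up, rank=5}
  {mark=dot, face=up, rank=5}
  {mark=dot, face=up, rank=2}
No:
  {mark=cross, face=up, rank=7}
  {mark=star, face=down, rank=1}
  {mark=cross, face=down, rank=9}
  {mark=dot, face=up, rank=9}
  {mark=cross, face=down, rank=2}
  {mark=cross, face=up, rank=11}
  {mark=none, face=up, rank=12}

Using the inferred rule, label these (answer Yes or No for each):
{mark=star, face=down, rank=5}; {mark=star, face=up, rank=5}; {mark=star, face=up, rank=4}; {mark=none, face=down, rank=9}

The rule appears to be: face is up AND rank ≤ 5.
{mark=star, face=down, rank=5} → face is down, rank = 5 → No.
{mark=star, face=up, rank=5} → face is up, rank = 5 → Yes.
{mark=star, face=up, rank=4} → face is up, rank = 4 → Yes.
{mark=none, face=down, rank=9} → face is down, rank = 9 → No.

No, Yes, Yes, No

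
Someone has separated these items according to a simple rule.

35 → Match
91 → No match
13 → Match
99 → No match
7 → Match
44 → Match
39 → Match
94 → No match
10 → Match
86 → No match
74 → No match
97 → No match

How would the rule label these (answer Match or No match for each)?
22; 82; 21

The simplest hypothesis consistent with all the labels is: at most 44.
22: 22 ≤ 44, fits → Match. 82: 82 > 44, doesn't qualify → No match. 21: 21 ≤ 44, fits → Match.

Match, No match, Match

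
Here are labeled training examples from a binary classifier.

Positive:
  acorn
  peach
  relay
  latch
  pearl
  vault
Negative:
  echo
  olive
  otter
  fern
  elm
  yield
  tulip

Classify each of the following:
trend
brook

All 'Positive' examples share one property — contains 'a' — and every 'Negative' example lacks it.

Negative, Negative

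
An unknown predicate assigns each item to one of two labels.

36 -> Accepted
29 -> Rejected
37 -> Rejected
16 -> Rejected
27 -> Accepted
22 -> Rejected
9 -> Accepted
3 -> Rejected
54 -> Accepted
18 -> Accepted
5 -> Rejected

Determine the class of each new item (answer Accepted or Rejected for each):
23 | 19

Rejected, Rejected

The distinguishing property — multiple of 9 — holds for all the 'Accepted' cases and none of the 'Rejected' cases.
23 — 23 = 9·2 + 5, hence Rejected.
19 — 19 = 9·2 + 1, hence Rejected.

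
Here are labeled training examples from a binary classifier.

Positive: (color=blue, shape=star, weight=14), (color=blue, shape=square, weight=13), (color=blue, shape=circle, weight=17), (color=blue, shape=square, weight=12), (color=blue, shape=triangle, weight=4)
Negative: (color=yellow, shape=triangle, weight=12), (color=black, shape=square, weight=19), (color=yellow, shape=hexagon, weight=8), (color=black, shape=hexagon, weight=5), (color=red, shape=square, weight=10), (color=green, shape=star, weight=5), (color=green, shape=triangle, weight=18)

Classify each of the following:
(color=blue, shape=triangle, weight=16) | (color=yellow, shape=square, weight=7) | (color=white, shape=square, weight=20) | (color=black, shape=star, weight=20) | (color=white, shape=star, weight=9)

The rule appears to be: color is blue.
(color=blue, shape=triangle, weight=16) — color is blue, hence Positive.
(color=yellow, shape=square, weight=7) — color is yellow, hence Negative.
(color=white, shape=square, weight=20) — color is white, hence Negative.
(color=black, shape=star, weight=20) — color is black, hence Negative.
(color=white, shape=star, weight=9) — color is white, hence Negative.

Positive, Negative, Negative, Negative, Negative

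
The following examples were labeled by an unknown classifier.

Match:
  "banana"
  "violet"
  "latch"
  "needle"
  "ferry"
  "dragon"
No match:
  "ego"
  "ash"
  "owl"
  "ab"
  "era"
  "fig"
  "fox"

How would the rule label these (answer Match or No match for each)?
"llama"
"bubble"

One predicate separates the groups cleanly: length ≥ 5.
"llama": Match (length 5).
"bubble": Match (length 6).

Match, Match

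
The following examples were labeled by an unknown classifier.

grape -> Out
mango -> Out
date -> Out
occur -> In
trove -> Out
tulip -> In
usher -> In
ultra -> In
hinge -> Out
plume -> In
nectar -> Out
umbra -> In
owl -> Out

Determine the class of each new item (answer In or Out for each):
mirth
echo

Out, Out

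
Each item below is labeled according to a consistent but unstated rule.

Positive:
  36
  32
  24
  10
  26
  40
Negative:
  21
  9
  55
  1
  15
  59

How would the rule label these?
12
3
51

Positive, Negative, Negative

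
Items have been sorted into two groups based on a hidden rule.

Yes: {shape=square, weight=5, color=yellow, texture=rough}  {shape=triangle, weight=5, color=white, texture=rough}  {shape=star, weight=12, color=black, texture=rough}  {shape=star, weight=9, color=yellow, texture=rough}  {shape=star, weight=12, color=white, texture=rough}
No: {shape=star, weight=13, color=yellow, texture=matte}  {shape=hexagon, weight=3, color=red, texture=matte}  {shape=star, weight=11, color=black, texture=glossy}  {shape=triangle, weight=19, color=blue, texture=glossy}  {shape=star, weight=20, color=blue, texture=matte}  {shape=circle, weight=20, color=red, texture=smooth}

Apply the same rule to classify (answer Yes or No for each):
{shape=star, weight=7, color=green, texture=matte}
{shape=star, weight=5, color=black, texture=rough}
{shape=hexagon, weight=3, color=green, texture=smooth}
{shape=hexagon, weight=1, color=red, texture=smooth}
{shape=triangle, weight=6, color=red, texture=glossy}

No, Yes, No, No, No

Looking at the examples, the only property every 'Yes' case has and every 'No' case lacks is: texture is rough.
{shape=star, weight=7, color=green, texture=matte}: texture is matte — doesn't match, so No. {shape=star, weight=5, color=black, texture=rough}: texture is rough — checks out, so Yes. {shape=hexagon, weight=3, color=green, texture=smooth}: texture is smooth — doesn't match, so No. {shape=hexagon, weight=1, color=red, texture=smooth}: texture is smooth — doesn't match, so No. {shape=triangle, weight=6, color=red, texture=glossy}: texture is glossy — doesn't match, so No.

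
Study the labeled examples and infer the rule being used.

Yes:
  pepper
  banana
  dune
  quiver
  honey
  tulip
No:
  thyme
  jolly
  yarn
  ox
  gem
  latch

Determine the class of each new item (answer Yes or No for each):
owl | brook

No, Yes

The simplest hypothesis consistent with all the labels is: has ≥ 2 vowels.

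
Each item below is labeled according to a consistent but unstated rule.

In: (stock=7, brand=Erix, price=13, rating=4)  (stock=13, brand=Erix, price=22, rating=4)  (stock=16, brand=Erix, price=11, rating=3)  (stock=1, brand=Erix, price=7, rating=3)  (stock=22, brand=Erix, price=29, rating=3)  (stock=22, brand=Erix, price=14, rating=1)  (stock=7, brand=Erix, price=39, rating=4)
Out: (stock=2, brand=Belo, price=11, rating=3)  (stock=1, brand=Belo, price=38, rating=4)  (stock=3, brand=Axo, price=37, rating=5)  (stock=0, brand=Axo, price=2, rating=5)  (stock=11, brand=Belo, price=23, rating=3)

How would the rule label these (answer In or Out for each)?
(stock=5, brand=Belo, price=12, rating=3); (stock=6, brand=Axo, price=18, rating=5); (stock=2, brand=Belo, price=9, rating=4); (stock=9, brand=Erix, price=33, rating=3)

One predicate separates the groups cleanly: brand is Erix.
(stock=5, brand=Belo, price=12, rating=3): brand is Belo, does not satisfy this → Out. (stock=6, brand=Axo, price=18, rating=5): brand is Axo, does not satisfy this → Out. (stock=2, brand=Belo, price=9, rating=4): brand is Belo, does not satisfy this → Out. (stock=9, brand=Erix, price=33, rating=3): brand is Erix, meets the rule → In.

Out, Out, Out, In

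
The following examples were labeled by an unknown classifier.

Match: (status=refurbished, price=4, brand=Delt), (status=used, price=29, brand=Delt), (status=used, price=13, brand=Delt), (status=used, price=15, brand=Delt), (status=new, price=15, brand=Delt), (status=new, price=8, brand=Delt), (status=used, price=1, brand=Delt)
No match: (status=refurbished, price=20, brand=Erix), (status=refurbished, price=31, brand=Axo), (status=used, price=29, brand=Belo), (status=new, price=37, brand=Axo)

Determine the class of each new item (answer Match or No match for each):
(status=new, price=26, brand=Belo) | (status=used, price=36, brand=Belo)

No match, No match

One predicate separates the groups cleanly: brand is Delt.
(status=new, price=26, brand=Belo): brand is Belo — lacks this property, so No match. (status=used, price=36, brand=Belo): brand is Belo — lacks this property, so No match.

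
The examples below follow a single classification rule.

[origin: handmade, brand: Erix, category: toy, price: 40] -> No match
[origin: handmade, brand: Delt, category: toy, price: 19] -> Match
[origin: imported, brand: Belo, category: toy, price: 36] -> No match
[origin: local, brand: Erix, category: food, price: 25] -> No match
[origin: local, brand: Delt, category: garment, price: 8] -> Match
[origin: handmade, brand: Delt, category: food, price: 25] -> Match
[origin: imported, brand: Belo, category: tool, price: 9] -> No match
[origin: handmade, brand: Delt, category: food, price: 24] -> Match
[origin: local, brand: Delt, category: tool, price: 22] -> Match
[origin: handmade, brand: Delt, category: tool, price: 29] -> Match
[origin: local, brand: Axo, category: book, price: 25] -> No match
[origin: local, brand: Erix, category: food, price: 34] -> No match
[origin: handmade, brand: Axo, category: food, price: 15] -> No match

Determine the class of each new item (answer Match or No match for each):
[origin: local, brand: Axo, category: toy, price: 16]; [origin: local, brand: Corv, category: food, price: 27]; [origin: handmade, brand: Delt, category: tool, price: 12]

No match, No match, Match

The rule appears to be: brand is Delt.
No match: [origin: local, brand: Axo, category: toy, price: 16], since brand is Axo.
No match: [origin: local, brand: Corv, category: food, price: 27], since brand is Corv.
Match: [origin: handmade, brand: Delt, category: tool, price: 12], since brand is Delt.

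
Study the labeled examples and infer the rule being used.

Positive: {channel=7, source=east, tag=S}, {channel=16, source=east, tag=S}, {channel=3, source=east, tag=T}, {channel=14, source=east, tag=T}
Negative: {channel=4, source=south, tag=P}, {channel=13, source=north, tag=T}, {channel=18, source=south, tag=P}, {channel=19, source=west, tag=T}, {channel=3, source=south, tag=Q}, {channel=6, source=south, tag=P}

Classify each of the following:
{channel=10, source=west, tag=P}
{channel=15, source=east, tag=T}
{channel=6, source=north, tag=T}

Negative, Positive, Negative

A rule that fits every label: source is east — true of each 'Positive' example, false of each 'Negative' one.
{channel=10, source=west, tag=P} → source is west → Negative.
{channel=15, source=east, tag=T} → source is east → Positive.
{channel=6, source=north, tag=T} → source is north → Negative.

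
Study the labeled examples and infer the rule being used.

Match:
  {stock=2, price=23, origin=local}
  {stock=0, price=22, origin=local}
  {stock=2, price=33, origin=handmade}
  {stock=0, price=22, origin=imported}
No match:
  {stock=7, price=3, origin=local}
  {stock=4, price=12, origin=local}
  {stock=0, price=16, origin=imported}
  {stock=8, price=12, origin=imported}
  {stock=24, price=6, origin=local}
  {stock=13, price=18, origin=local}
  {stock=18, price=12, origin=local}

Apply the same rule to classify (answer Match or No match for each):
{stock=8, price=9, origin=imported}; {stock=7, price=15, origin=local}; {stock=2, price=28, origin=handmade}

No match, No match, Match

One predicate separates the groups cleanly: price ≥ 22.
{stock=8, price=9, origin=imported} → price = 9 → No match. {stock=7, price=15, origin=local} → price = 15 → No match. {stock=2, price=28, origin=handmade} → price = 28 → Match.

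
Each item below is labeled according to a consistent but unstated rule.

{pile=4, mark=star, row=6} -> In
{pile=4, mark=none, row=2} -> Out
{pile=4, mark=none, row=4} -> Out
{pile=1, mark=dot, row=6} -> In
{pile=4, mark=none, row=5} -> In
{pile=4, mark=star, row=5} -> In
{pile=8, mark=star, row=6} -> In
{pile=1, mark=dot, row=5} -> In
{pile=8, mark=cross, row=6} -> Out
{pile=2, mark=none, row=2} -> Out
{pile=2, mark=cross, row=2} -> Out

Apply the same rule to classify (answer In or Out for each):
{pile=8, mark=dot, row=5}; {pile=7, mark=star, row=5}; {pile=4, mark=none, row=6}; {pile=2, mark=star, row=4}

In, In, In, Out

The simplest hypothesis consistent with all the labels is: mark is not cross AND row ≥ 5.
{pile=8, mark=dot, row=5} — mark is dot, row = 5, hence In. {pile=7, mark=star, row=5} — mark is star, row = 5, hence In. {pile=4, mark=none, row=6} — mark is none, row = 6, hence In. {pile=2, mark=star, row=4} — mark is star, row = 4, hence Out.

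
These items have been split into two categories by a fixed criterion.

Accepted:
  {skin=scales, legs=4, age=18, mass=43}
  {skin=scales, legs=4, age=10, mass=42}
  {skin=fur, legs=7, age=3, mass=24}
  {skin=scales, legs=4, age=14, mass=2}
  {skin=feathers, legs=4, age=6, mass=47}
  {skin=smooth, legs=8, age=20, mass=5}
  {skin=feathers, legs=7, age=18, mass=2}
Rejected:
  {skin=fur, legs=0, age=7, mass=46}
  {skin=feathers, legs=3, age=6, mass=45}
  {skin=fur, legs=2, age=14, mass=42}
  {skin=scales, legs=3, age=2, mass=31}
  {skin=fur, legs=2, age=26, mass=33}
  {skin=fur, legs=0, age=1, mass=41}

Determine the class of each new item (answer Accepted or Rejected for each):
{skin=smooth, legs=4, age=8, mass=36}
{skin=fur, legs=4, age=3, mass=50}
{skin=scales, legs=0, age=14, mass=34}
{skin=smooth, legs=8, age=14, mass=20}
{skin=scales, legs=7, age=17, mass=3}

Accepted, Accepted, Rejected, Accepted, Accepted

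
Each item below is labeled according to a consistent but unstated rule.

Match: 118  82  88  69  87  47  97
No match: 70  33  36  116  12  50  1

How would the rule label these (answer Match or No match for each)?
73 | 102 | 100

The classifier is using: digit sum ≥ 10.
Match: 73, since digit sum 7+3 = 10. No match: 102, since digit sum 1+0+2 = 3. No match: 100, since digit sum 1+0+0 = 1.

Match, No match, No match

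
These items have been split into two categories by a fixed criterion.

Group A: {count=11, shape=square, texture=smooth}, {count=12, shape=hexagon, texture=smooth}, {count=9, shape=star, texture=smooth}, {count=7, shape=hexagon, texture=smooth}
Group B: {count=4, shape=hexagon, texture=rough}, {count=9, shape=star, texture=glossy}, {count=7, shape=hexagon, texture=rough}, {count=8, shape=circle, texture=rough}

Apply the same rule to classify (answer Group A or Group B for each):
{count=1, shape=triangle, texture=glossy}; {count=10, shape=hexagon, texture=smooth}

Group B, Group A

All 'Group A' examples share one property — texture is smooth — and every 'Group B' example lacks it.
Group B: {count=1, shape=triangle, texture=glossy}, since texture is glossy.
Group A: {count=10, shape=hexagon, texture=smooth}, since texture is smooth.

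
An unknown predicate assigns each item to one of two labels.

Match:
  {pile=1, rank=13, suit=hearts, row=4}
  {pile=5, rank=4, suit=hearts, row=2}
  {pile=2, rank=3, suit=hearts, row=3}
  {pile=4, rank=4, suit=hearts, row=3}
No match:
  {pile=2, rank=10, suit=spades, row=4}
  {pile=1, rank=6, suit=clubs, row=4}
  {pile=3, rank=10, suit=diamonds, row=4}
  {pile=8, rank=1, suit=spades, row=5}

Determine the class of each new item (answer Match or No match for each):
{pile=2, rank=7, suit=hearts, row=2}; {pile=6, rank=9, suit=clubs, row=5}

Match, No match

All 'Match' examples share one property — suit is hearts — and every 'No match' example lacks it.
{pile=2, rank=7, suit=hearts, row=2}: suit is hearts, fits → Match. {pile=6, rank=9, suit=clubs, row=5}: suit is clubs, doesn't match → No match.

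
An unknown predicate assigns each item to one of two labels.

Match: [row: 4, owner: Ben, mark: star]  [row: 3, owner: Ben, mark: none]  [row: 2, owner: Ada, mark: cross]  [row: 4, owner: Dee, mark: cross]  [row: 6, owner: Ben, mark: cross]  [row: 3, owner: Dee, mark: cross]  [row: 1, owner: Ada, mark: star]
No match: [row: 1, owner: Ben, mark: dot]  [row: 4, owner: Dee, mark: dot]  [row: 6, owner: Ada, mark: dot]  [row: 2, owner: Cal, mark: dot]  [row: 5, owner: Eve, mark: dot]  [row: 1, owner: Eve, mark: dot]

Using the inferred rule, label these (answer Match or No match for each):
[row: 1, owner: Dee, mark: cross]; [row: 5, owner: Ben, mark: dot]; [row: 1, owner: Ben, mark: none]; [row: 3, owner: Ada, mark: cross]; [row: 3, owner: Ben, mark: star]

Match, No match, Match, Match, Match

'Match' ⟺ mark is not dot.
[row: 1, owner: Dee, mark: cross]: Match (mark is cross). [row: 5, owner: Ben, mark: dot]: No match (mark is dot). [row: 1, owner: Ben, mark: none]: Match (mark is none). [row: 3, owner: Ada, mark: cross]: Match (mark is cross). [row: 3, owner: Ben, mark: star]: Match (mark is star).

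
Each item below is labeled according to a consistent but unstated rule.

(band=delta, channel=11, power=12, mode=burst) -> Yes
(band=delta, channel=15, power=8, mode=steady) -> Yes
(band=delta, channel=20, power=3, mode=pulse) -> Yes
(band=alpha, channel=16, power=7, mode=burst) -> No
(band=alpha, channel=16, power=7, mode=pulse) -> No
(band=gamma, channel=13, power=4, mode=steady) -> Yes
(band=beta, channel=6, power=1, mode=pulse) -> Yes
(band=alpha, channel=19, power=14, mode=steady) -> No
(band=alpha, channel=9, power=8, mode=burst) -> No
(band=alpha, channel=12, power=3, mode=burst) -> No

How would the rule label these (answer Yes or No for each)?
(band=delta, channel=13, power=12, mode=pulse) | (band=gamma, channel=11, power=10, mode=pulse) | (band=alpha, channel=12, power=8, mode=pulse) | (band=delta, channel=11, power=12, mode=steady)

Yes, Yes, No, Yes

A rule that fits every label: band is not alpha — true of each 'Yes' example, false of each 'No' one.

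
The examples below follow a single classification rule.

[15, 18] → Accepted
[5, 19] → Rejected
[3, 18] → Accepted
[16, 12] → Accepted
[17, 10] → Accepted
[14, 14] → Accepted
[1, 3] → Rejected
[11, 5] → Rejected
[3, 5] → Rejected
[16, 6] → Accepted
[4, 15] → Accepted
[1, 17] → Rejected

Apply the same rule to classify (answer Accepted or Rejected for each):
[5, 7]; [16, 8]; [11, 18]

The rule appears to be: product is even.
[5, 7] → 5·7 = 35 → Rejected.
[16, 8] → 16·8 = 128 → Accepted.
[11, 18] → 11·18 = 198 → Accepted.

Rejected, Accepted, Accepted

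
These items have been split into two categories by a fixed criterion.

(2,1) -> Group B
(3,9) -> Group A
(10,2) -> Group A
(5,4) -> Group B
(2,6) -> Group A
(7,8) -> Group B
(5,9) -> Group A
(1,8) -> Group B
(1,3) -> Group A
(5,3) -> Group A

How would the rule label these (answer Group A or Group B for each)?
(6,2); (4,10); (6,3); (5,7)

Group A, Group A, Group B, Group A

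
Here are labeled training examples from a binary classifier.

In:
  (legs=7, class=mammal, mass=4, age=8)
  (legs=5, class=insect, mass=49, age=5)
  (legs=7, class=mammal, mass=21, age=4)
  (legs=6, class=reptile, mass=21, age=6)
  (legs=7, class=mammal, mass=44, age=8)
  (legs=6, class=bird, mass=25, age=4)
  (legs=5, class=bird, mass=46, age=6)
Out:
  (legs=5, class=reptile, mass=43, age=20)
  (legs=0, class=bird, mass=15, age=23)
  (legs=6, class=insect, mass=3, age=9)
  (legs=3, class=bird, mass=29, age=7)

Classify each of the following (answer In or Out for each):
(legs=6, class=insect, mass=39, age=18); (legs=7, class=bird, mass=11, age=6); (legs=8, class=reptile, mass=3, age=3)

The pattern is that an item is 'In' exactly when: age ≤ 8 AND legs ≥ 5.

Out, In, In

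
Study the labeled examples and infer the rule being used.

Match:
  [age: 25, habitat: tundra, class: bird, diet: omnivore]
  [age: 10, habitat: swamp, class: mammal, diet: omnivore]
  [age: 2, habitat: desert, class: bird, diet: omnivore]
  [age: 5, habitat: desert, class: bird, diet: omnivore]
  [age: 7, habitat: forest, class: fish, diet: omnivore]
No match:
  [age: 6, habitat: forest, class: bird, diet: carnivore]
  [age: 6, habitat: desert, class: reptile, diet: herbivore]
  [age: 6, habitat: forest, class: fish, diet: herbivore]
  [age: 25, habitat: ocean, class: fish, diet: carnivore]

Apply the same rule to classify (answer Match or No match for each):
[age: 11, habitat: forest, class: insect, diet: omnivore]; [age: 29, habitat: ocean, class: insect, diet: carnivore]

Match, No match

The common property of the 'Match' items is: diet is omnivore. No 'No match' item has it.
[age: 11, habitat: forest, class: insect, diet: omnivore] → diet is omnivore → Match.
[age: 29, habitat: ocean, class: insect, diet: carnivore] → diet is carnivore → No match.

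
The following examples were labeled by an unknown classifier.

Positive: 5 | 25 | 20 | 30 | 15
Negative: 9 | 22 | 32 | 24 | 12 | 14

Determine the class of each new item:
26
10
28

Negative, Positive, Negative

The rule appears to be: multiple of 5.
26: 26 = 5·5 + 1, doesn't match → Negative.
10: 10 = 5·2, has this property → Positive.
28: 28 = 5·5 + 3, doesn't match → Negative.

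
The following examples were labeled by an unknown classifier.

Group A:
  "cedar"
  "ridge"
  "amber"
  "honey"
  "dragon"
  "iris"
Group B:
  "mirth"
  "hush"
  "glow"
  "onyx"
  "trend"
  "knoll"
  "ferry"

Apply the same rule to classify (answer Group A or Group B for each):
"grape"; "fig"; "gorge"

The rule appears to be: has ≥ 2 vowels.
Group A: "grape", since 2 vowels.
Group B: "fig", since 1 vowel.
Group A: "gorge", since 2 vowels.

Group A, Group B, Group A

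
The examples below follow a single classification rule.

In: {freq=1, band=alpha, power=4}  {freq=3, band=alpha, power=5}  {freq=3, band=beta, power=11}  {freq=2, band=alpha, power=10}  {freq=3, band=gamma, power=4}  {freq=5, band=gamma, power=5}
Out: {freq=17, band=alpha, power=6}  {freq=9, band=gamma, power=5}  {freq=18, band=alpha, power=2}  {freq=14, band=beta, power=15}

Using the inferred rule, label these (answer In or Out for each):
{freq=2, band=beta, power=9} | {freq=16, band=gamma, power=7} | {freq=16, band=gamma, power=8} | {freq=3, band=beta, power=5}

Rule: freq ≤ 5. This holds for each 'In' example and fails for each 'Out' one.
{freq=2, band=beta, power=9}: freq = 2 — matches, so In. {freq=16, band=gamma, power=7}: freq = 16 — doesn't qualify, so Out. {freq=16, band=gamma, power=8}: freq = 16 — doesn't qualify, so Out. {freq=3, band=beta, power=5}: freq = 3 — matches, so In.

In, Out, Out, In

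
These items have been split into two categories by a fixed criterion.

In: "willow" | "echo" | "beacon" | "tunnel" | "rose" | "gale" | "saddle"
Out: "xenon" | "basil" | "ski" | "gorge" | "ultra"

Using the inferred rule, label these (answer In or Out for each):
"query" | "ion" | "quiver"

Every 'In' example satisfies: even length. None of the 'Out' examples do.
"query": length 5 — does not fit, so Out.
"ion": length 3 — does not fit, so Out.
"quiver": length 6 — qualifies, so In.

Out, Out, In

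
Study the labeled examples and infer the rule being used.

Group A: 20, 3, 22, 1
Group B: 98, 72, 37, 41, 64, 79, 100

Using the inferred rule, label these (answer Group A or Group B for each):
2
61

Group A, Group B

The classifier is using: at most 22.
2 — 2 ≤ 22, hence Group A. 61 — 61 > 22, hence Group B.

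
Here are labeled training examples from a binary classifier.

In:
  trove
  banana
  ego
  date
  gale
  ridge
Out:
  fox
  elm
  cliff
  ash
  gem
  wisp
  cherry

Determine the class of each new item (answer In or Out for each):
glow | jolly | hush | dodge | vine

Out, Out, Out, In, In

Every 'In' example satisfies: ends with a vowel. None of the 'Out' examples do.
glow: ends with 'w', doesn't qualify → Out. jolly: ends with 'y', doesn't qualify → Out. hush: ends with 'h', doesn't qualify → Out. dodge: ends with 'e', checks out → In. vine: ends with 'e', checks out → In.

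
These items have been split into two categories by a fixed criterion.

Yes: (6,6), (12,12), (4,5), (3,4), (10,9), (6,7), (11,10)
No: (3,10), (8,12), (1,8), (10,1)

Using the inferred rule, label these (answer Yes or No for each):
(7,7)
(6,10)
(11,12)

Yes, No, Yes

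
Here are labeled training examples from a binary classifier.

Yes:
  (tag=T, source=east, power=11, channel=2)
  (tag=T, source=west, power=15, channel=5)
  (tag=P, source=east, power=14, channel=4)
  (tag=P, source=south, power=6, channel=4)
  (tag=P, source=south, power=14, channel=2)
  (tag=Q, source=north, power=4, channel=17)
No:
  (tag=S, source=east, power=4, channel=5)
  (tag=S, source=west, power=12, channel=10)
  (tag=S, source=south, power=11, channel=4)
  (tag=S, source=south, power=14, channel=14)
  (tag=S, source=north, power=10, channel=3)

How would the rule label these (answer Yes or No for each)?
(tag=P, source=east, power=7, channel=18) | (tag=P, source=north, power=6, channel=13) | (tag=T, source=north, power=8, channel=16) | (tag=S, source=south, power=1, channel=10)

The common property of the 'Yes' items is: tag is not S. No 'No' item has it.
(tag=P, source=east, power=7, channel=18): tag is P — satisfies this, so Yes. (tag=P, source=north, power=6, channel=13): tag is P — satisfies this, so Yes. (tag=T, source=north, power=8, channel=16): tag is T — satisfies this, so Yes. (tag=S, source=south, power=1, channel=10): tag is S — does not fit, so No.

Yes, Yes, Yes, No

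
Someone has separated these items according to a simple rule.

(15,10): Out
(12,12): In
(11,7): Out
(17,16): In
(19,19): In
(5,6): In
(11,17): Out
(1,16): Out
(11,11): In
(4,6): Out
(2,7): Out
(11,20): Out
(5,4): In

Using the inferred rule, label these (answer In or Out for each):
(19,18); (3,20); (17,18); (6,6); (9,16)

In, Out, In, In, Out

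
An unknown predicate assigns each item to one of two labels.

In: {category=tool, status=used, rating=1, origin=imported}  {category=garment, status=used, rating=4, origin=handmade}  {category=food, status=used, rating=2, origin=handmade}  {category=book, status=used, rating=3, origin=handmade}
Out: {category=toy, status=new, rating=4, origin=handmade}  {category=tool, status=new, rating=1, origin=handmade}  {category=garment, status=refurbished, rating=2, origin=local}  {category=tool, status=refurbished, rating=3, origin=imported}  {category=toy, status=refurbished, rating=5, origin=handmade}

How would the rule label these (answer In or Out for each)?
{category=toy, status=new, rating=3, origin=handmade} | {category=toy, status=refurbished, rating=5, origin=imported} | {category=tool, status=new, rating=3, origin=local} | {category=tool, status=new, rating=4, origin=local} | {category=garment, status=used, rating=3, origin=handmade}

Out, Out, Out, Out, In

The pattern is that an item is 'In' exactly when: status is used.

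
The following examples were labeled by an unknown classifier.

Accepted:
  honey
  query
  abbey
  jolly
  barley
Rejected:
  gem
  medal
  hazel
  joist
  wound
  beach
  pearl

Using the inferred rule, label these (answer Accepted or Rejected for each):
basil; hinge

Rejected, Rejected

The pattern is that an item is 'Accepted' exactly when: contains 'y'.
basil: Rejected (no 'y').
hinge: Rejected (no 'y').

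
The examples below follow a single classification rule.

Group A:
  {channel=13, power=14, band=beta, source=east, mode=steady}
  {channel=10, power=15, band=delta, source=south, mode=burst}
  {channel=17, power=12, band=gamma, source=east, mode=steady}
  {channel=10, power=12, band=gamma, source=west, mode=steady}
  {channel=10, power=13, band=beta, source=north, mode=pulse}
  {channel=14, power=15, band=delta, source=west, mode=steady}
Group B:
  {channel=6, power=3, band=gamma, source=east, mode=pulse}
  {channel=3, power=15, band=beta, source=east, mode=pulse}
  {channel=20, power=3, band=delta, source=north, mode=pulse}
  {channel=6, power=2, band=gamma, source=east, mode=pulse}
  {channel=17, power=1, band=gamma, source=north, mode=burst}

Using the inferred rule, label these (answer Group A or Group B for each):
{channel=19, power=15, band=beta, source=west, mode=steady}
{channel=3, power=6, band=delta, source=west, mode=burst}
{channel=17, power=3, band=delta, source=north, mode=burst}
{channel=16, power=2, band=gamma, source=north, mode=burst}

'Group A' ⟺ power ≥ 12 AND channel ≥ 6.
Group A: {channel=19, power=15, band=beta, source=west, mode=steady}, since power = 15, channel = 19.
Group B: {channel=3, power=6, band=delta, source=west, mode=burst}, since power = 6, channel = 3.
Group B: {channel=17, power=3, band=delta, source=north, mode=burst}, since power = 3, channel = 17.
Group B: {channel=16, power=2, band=gamma, source=north, mode=burst}, since power = 2, channel = 16.

Group A, Group B, Group B, Group B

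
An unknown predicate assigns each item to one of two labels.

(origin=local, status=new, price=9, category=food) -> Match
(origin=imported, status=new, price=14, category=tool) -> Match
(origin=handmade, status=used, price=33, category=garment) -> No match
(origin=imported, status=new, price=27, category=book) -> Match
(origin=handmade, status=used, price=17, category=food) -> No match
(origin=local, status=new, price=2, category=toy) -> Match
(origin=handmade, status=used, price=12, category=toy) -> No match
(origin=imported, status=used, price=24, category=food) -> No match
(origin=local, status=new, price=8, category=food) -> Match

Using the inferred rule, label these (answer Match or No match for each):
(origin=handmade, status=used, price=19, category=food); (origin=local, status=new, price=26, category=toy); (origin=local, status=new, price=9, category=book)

The classifier is using: status is new.
(origin=handmade, status=used, price=19, category=food): No match (status is used). (origin=local, status=new, price=26, category=toy): Match (status is new). (origin=local, status=new, price=9, category=book): Match (status is new).

No match, Match, Match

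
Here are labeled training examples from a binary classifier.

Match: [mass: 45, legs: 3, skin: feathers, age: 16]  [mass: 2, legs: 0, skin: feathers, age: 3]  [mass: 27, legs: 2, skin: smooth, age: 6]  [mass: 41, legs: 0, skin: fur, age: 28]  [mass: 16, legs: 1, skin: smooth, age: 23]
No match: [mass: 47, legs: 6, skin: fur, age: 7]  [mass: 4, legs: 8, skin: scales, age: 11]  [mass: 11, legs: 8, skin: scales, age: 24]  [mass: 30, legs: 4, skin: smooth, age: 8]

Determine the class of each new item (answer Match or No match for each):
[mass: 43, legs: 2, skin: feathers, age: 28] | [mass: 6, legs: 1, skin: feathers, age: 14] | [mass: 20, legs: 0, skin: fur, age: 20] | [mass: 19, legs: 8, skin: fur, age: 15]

Match, Match, Match, No match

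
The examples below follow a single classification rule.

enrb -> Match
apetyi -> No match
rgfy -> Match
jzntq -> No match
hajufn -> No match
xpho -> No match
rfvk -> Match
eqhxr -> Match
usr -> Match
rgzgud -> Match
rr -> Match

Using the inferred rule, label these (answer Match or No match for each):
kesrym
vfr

The pattern is that an item is 'Match' exactly when: contains 'r'.

Match, Match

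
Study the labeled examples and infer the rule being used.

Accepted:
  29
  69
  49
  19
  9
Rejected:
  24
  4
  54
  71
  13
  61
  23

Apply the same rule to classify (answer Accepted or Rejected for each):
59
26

All 'Accepted' examples share one property — ends in digit 9 — and every 'Rejected' example lacks it.
59: last digit 9 — matches, so Accepted.
26: last digit 6 — fails this test, so Rejected.

Accepted, Rejected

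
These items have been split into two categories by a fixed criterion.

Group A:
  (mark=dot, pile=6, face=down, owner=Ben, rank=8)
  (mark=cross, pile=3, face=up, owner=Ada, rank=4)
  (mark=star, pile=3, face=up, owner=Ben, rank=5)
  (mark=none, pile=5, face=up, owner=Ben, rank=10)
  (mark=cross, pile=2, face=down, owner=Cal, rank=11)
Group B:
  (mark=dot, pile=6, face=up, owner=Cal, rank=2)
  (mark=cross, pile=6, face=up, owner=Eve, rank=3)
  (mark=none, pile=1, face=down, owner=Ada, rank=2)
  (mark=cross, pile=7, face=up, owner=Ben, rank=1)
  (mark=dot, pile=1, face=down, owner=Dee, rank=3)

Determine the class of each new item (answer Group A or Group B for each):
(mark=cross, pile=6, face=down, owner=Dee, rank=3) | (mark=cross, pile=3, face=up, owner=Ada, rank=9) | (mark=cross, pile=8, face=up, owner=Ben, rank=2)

Group B, Group A, Group B

The classifier is using: rank ≥ 4.
(mark=cross, pile=6, face=down, owner=Dee, rank=3): Group B (rank = 3).
(mark=cross, pile=3, face=up, owner=Ada, rank=9): Group A (rank = 9).
(mark=cross, pile=8, face=up, owner=Ben, rank=2): Group B (rank = 2).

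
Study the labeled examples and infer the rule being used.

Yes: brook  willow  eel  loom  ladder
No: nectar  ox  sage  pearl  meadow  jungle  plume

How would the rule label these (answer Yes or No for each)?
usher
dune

No, No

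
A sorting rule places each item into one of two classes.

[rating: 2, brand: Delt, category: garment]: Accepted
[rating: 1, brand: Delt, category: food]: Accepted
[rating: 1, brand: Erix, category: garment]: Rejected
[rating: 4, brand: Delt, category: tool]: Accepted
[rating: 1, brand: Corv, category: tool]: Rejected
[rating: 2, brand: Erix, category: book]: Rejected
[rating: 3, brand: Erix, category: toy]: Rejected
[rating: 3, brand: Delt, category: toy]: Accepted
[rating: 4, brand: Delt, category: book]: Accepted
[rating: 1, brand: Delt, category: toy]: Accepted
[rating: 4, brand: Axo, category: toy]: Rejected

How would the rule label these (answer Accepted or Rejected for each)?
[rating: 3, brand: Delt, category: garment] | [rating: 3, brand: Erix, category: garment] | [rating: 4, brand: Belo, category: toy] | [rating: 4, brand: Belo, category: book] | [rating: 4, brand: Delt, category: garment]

Accepted, Rejected, Rejected, Rejected, Accepted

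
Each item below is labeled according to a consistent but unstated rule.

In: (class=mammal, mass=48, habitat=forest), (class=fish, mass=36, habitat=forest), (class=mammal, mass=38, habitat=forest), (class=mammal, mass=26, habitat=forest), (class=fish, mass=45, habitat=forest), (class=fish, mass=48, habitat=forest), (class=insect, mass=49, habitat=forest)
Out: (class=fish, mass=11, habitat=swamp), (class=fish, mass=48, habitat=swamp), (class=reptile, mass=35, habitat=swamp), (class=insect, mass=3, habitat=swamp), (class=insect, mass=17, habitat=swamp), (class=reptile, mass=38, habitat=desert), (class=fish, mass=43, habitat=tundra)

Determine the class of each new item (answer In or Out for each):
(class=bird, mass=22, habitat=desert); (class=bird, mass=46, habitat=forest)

Every 'In' example satisfies: habitat is forest. None of the 'Out' examples do.

Out, In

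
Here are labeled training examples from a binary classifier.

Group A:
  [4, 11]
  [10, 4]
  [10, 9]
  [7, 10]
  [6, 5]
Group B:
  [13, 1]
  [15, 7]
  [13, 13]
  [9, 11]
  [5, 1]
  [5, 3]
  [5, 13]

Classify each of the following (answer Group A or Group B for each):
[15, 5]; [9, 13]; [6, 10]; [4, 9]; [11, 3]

Group B, Group B, Group A, Group A, Group B

Rule: product is even. This holds for each 'Group A' example and fails for each 'Group B' one.
[15, 5] — 15·5 = 75, hence Group B. [9, 13] — 9·13 = 117, hence Group B. [6, 10] — 6·10 = 60, hence Group A. [4, 9] — 4·9 = 36, hence Group A. [11, 3] — 11·3 = 33, hence Group B.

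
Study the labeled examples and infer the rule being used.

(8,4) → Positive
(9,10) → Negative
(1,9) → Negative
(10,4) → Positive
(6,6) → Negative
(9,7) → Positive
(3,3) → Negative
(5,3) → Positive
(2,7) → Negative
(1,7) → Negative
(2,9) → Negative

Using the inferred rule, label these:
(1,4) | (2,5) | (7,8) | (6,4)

One predicate separates the groups cleanly: first > second.
(1,4): 1 < 4, doesn't match → Negative. (2,5): 2 < 5, doesn't match → Negative. (7,8): 7 < 8, doesn't match → Negative. (6,4): 6 > 4, passes → Positive.

Negative, Negative, Negative, Positive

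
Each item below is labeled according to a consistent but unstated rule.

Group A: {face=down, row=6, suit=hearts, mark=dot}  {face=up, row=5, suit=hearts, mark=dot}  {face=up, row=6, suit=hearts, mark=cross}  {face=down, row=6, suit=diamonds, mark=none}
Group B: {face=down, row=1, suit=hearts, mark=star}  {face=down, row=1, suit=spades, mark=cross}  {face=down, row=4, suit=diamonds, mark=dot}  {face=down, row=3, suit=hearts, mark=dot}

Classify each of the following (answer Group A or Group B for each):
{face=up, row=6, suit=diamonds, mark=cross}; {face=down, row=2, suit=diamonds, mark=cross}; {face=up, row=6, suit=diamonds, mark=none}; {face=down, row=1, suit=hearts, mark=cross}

Group A, Group B, Group A, Group B

All 'Group A' examples share one property — row ≥ 5 — and every 'Group B' example lacks it.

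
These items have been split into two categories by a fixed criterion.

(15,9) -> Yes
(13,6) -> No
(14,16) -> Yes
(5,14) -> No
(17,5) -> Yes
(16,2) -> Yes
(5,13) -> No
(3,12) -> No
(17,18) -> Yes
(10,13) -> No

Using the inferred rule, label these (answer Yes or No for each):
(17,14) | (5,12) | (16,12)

The simplest hypothesis consistent with all the labels is: first ≥ 14.

Yes, No, Yes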